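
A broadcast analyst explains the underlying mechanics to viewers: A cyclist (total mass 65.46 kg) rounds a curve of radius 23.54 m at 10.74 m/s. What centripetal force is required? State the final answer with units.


Fc = m * v^2 / r
v^2 = 10.74^2 = 115.3476
Fc = 65.46 * 115.3476 / 23.54
Fc = 7550.6539 / 23.54 = 320.7584 N

320.7584 N


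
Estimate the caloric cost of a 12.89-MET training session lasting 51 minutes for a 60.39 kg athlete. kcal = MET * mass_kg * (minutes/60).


kcal = MET * mass * time_hr
Convert time: 51 min = 0.85 hr
kcal = 12.89 * 60.39 * 0.85
kcal = 661.663 kcal

661.663 kcal


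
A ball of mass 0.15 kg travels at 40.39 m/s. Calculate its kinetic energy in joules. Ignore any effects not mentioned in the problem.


KE = 0.5 * m * v^2
KE = 0.5 * 0.15 * 40.39^2
KE = 0.5 * 0.15 * 1631.3521 = 122.3514 J

122.3514 J


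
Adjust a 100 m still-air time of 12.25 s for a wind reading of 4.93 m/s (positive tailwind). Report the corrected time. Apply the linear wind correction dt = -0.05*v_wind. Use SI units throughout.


dt = -0.05 * v_wind = -0.05 * 4.93 = -0.2465 s
t_corrected = t_still + dt = 12.25 + (-0.2465)
t_corrected = 12.0035 s

12.0035 s


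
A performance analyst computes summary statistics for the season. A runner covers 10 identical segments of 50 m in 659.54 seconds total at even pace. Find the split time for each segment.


Split time = total_time / n_laps = 659.54 / 10
Split time = 65.954 s per lap

65.954 s


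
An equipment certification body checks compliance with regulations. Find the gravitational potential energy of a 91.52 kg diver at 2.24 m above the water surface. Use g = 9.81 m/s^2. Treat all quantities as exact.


PE = m * g * h
PE = 91.52 * 9.81 * 2.24
PE = 897.8112 * 2.24 = 2011.0971 J

2011.0971 J


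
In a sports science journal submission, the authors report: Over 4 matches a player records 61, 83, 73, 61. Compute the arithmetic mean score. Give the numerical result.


Average = sum / n
Sum = 278
Average = 278 / 4 = 69.5

69.5


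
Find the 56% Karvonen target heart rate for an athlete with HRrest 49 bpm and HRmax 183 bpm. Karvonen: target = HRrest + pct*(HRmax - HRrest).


Target = HRrest + pct*(HRmax - HRrest)
Heart rate reserve = HRmax - HRrest = 183 - 49 = 134 bpm
Fraction = 56% = 0.56
Target = 49 + 0.56 * 134
Target = 49 + 75.04 = 124.04 bpm

124.04 bpm


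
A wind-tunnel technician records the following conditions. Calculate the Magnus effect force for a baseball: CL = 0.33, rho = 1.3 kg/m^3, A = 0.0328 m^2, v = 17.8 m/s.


FM = 0.5 * CL * rho * A * v^2
FM = 0.5 * 0.33 * 1.3 * 0.0328 * 17.8^2
v^2 = 316.84
FM = 0.5 * 0.33 * 1.3 * 0.0328 * 316.84 = 2.2292 N

2.2292 N


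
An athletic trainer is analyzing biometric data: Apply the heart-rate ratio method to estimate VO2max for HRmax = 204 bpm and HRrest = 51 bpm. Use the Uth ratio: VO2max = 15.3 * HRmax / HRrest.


VO2max = 15.3 * HRmax / HRrest
VO2max = 15.3 * 204 / 51
VO2max = 3121.2 / 51 = 61.2 mL/kg/min

61.2 mL/kg/min


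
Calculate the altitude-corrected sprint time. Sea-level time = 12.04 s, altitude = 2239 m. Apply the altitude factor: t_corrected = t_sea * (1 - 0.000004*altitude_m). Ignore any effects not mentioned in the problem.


Correction factor = 1 - 0.000004 * 2239 = 0.991044
t_corrected = t_sea * factor = 12.04 * 0.991044
t_corrected = 11.9322 s

11.9322 s


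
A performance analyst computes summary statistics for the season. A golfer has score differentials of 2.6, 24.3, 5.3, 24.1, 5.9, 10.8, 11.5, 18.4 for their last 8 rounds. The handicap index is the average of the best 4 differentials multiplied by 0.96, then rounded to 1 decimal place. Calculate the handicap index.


All differentials: 2.6, 24.3, 5.3, 24.1, 5.9, 10.8, 11.5, 18.4
Sorted: 2.6, 5.3, 5.9, 10.8, 11.5, 18.4, 24.1, 24.3
Best 4: 2.6, 5.3, 5.9, 10.8
Average of best = 24.6 / 4 = 6.15
Raw index = 6.15 * 0.96 = 5.904
Handicap index = round(5.904, 1) = 5.9

5.9


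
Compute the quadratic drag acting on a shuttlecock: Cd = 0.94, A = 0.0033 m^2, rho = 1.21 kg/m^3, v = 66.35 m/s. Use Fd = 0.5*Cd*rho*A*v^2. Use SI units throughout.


Fd = 0.5 * Cd * rho * A * v^2
Fd = 0.5 * 0.94 * 1.21 * 0.0033 * 66.35^2
v^2 = 4402.3225
Fd = 0.5 * 0.94 * 1.21 * 0.0033 * 4402.3225 = 8.2619 N

8.2619 N


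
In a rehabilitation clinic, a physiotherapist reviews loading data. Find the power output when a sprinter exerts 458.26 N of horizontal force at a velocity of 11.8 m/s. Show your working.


P = F * v
P = 458.26 * 11.8
P = 5407.468 W

5407.468 W


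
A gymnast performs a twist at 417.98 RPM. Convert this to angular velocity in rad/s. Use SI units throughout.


omega = RPM * 2 * pi / 60
omega = 417.98 * 2 * 3.14159 / 60
omega = 2626.2458 / 60 = 43.7708 rad/s

43.7708 rad/s


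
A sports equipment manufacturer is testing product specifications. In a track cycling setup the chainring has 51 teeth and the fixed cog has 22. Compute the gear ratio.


GR = front_teeth / rear_teeth
GR = 51 / 22
GR = 2.3182

2.3182


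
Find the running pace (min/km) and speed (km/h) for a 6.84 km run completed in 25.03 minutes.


Pace = time / distance = 25.03 min / 6.84 km = 3.6594 min/km
Speed = distance / time_in_hours = 6.84 / 0.4172 hr
Speed = 16.3963 km/h

3.6594 min/km, 16.3963 km/h


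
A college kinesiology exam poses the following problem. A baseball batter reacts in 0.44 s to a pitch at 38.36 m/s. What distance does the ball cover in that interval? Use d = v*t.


d = v * t
d = 38.36 * 0.44
d = 16.8784 m

16.8784 m


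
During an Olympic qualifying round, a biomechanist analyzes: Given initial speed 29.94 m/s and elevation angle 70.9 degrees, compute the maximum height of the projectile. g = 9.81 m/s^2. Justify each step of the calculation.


H = (v*sin(theta))^2 / (2*g)
vy = v*sin(theta) = 29.94 * sin(70.9 deg) = 28.2918 m/s
H = vy^2 / (2*g) = 800.4243 / (2*9.81)
H = 800.4243 / 19.62 = 40.7963 m

40.7963 m


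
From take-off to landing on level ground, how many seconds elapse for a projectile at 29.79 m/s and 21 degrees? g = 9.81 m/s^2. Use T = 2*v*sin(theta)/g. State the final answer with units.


T = 2*v*sin(theta)/g
sin(theta) = sin(21 deg) = 0.3584
T = 2*29.79*0.3584 / 9.81
T = 21.3516 / 9.81 = 2.1765 s

2.1765 s


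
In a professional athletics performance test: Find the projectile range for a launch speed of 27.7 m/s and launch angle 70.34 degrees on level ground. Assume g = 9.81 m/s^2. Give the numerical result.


R = v^2 * sin(2*theta) / g
Convert angle to radians: theta = 70.34 deg = 1.2277 rad
sin(2*theta) = sin(2.4553) = 0.6337
R = 27.7^2 * 0.6337 / 9.81
R = 767.29 * 0.6337 / 9.81 = 49.5611 m

49.5611 m


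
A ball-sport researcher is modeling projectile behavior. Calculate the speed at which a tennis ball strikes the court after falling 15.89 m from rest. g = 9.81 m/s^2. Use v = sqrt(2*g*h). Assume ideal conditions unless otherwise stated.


v = sqrt(2 * g * h)
v = sqrt(2 * 9.81 * 15.89)
v = sqrt(311.7618) = 17.6568 m/s

17.6568 m/s


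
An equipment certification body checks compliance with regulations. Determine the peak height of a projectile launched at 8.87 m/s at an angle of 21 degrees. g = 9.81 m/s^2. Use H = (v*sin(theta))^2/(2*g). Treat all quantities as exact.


H = (v*sin(theta))^2 / (2*g)
vy = v*sin(theta) = 8.87 * sin(21 deg) = 3.1787 m/s
H = vy^2 / (2*g) = 10.1043 / (2*9.81)
H = 10.1043 / 19.62 = 0.515 m

0.515 m


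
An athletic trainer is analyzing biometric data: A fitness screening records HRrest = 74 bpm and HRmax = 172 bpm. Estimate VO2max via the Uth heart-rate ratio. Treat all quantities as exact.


VO2max = 15.3 * HRmax / HRrest
VO2max = 15.3 * 172 / 74
VO2max = 2631.6 / 74 = 35.5622 mL/kg/min

35.5622 mL/kg/min


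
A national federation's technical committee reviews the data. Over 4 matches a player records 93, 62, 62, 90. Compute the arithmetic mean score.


Average = sum / n
Sum = 307
Average = 307 / 4 = 76.75

76.75


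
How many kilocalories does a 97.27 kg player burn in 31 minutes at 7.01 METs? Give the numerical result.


kcal = MET * mass * time_hr
Convert time: 31 min = 0.5167 hr
kcal = 7.01 * 97.27 * 0.5167
kcal = 352.2957 kcal

352.2957 kcal


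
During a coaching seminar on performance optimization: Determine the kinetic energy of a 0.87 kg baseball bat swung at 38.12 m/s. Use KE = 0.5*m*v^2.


KE = 0.5 * m * v^2
KE = 0.5 * 0.87 * 38.12^2
KE = 0.5 * 0.87 * 1453.1344 = 632.1135 J

632.1135 J


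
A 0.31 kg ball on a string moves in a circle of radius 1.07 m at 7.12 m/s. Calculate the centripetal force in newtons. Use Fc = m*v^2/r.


Fc = m * v^2 / r
v^2 = 7.12^2 = 50.6944
Fc = 0.31 * 50.6944 / 1.07
Fc = 15.7153 / 1.07 = 14.6872 N

14.6872 N


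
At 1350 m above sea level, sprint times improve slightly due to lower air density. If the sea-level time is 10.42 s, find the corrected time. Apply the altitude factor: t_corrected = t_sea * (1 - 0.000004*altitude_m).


Correction factor = 1 - 0.000004 * 1350 = 0.9946
t_corrected = t_sea * factor = 10.42 * 0.9946
t_corrected = 10.3637 s

10.3637 s


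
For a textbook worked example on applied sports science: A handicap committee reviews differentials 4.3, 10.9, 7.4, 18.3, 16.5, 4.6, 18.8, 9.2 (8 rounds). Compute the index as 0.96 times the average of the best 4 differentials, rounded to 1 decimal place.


All differentials: 4.3, 10.9, 7.4, 18.3, 16.5, 4.6, 18.8, 9.2
Sorted: 4.3, 4.6, 7.4, 9.2, 10.9, 16.5, 18.3, 18.8
Best 4: 4.3, 4.6, 7.4, 9.2
Average of best = 25.5 / 4 = 6.375
Raw index = 6.375 * 0.96 = 6.12
Handicap index = round(6.12, 1) = 6.1

6.1


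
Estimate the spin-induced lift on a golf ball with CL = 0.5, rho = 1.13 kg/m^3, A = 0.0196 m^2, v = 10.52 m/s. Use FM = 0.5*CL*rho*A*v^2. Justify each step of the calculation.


FM = 0.5 * CL * rho * A * v^2
FM = 0.5 * 0.5 * 1.13 * 0.0196 * 10.52^2
v^2 = 110.6704
FM = 0.5 * 0.5 * 1.13 * 0.0196 * 110.6704 = 0.6128 N

0.6128 N


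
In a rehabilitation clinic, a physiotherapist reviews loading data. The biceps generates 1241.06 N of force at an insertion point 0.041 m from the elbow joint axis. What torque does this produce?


tau = F * d
tau = 1241.06 * 0.041
tau = 50.8835 N*m

50.8835 N*m


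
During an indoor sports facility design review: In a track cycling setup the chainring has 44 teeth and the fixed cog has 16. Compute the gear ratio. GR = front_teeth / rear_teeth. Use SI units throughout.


GR = front_teeth / rear_teeth
GR = 44 / 16
GR = 2.75

2.75


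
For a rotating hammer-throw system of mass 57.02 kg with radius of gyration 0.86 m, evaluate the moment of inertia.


I = m * k^2
I = 57.02 * 0.86^2
I = 57.02 * 0.7396 = 42.172 kg*m^2

42.172 kg*m^2


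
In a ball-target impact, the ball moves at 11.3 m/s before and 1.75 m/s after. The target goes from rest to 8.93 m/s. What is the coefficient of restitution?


e = (v2_after - v1_after) / (v1_before - v2_before)
Numerator = 8.93 - 1.75 = 7.18
Denominator = 11.3 - 0 = 11.3
e = 7.18 / 11.3 = 0.6354

0.6354


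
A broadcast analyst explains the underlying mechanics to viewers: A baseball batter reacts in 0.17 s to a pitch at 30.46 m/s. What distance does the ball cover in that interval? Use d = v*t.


d = v * t
d = 30.46 * 0.17
d = 5.1782 m

5.1782 m


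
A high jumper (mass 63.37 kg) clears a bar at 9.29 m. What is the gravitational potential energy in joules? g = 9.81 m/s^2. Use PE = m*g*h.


PE = m * g * h
PE = 63.37 * 9.81 * 9.29
PE = 621.6597 * 9.29 = 5775.2186 J

5775.2186 J


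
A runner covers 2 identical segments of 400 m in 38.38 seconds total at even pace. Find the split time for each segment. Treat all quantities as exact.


Split time = total_time / n_laps = 38.38 / 2
Split time = 19.19 s per lap

19.19 s


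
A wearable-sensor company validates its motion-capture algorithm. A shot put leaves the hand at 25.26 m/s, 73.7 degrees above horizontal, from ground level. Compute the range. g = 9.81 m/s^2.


R = v^2 * sin(2*theta) / g
Convert angle to radians: theta = 73.7 deg = 1.2863 rad
sin(2*theta) = sin(2.5726) = 0.5388
R = 25.26^2 * 0.5388 / 9.81
R = 638.0676 * 0.5388 / 9.81 = 35.043 m

35.043 m


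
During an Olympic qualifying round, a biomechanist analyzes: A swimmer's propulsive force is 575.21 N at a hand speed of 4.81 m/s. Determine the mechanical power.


P = F * v
P = 575.21 * 4.81
P = 2766.7601 W

2766.7601 W


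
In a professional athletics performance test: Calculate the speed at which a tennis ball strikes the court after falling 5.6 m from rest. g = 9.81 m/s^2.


v = sqrt(2 * g * h)
v = sqrt(2 * 9.81 * 5.6)
v = sqrt(109.872) = 10.482 m/s

10.482 m/s


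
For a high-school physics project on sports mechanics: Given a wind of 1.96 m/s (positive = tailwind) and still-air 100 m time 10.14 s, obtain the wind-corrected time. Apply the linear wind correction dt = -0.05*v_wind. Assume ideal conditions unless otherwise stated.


dt = -0.05 * v_wind = -0.05 * 1.96 = -0.098 s
t_corrected = t_still + dt = 10.14 + (-0.098)
t_corrected = 10.042 s

10.042 s


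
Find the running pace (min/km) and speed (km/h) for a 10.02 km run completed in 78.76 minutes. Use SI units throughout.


Pace = time / distance = 78.76 min / 10.02 km = 7.8603 min/km
Speed = distance / time_in_hours = 10.02 / 1.3127 hr
Speed = 7.6333 km/h

7.8603 min/km, 7.6333 km/h


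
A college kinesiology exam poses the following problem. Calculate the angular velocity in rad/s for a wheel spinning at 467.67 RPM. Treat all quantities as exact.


omega = RPM * 2 * pi / 60
omega = 467.67 * 2 * 3.14159 / 60
omega = 2938.4573 / 60 = 48.9743 rad/s

48.9743 rad/s


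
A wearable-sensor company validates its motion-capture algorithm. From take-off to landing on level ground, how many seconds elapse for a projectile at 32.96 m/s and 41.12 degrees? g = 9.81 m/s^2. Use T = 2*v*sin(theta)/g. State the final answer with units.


T = 2*v*sin(theta)/g
sin(theta) = sin(41.12 deg) = 0.6576
T = 2*32.96*0.6576 / 9.81
T = 43.3515 / 9.81 = 4.4191 s

4.4191 s


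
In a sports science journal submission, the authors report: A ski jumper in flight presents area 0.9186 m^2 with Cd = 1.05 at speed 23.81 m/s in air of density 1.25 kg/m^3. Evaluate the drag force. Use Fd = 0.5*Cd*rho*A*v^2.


Fd = 0.5 * Cd * rho * A * v^2
Fd = 0.5 * 1.05 * 1.25 * 0.9186 * 23.81^2
v^2 = 566.9161
Fd = 0.5 * 1.05 * 1.25 * 0.9186 * 566.9161 = 341.7547 N

341.7547 N


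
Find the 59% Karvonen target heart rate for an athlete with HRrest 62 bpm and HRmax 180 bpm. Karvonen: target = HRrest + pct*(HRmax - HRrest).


Target = HRrest + pct*(HRmax - HRrest)
Heart rate reserve = HRmax - HRrest = 180 - 62 = 118 bpm
Fraction = 59% = 0.59
Target = 62 + 0.59 * 118
Target = 62 + 69.62 = 131.62 bpm

131.62 bpm


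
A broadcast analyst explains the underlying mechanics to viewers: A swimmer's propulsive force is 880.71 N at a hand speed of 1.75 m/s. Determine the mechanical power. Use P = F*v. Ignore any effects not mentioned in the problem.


P = F * v
P = 880.71 * 1.75
P = 1541.2425 W

1541.2425 W


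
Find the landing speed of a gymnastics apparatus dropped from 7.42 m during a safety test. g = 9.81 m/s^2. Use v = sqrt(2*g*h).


v = sqrt(2 * g * h)
v = sqrt(2 * 9.81 * 7.42)
v = sqrt(145.5804) = 12.0657 m/s

12.0657 m/s


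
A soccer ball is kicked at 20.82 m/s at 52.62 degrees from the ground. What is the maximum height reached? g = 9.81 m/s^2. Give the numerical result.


H = (v*sin(theta))^2 / (2*g)
vy = v*sin(theta) = 20.82 * sin(52.62 deg) = 16.5441 m/s
H = vy^2 / (2*g) = 273.7081 / (2*9.81)
H = 273.7081 / 19.62 = 13.9505 m

13.9505 m


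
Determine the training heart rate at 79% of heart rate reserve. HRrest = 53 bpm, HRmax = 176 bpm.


Target = HRrest + pct*(HRmax - HRrest)
Heart rate reserve = HRmax - HRrest = 176 - 53 = 123 bpm
Fraction = 79% = 0.79
Target = 53 + 0.79 * 123
Target = 53 + 97.17 = 150.17 bpm

150.17 bpm


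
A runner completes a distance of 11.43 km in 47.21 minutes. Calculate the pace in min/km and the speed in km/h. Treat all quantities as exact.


Pace = time / distance = 47.21 min / 11.43 km = 4.1304 min/km
Speed = distance / time_in_hours = 11.43 / 0.7868 hr
Speed = 14.5266 km/h

4.1304 min/km, 14.5266 km/h


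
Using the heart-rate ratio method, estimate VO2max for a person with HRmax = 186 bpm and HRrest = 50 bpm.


VO2max = 15.3 * HRmax / HRrest
VO2max = 15.3 * 186 / 50
VO2max = 2845.8 / 50 = 56.916 mL/kg/min

56.916 mL/kg/min


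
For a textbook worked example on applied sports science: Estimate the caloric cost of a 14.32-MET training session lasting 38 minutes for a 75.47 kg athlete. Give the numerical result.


kcal = MET * mass * time_hr
Convert time: 38 min = 0.6333 hr
kcal = 14.32 * 75.47 * 0.6333
kcal = 684.4626 kcal

684.4626 kcal


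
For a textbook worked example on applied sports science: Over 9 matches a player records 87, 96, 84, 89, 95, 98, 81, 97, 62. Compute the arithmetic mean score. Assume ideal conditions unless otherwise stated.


Average = sum / n
Sum = 789
Average = 789 / 9 = 87.6667

87.6667


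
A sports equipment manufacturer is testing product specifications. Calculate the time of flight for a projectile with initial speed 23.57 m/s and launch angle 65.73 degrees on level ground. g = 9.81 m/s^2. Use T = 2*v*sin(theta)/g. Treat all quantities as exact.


T = 2*v*sin(theta)/g
sin(theta) = sin(65.73 deg) = 0.9116
T = 2*23.57*0.9116 / 9.81
T = 42.9737 / 9.81 = 4.3806 s

4.3806 s


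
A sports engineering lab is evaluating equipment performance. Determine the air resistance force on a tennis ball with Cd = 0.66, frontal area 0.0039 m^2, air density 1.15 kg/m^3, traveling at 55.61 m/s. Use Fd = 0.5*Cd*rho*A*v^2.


Fd = 0.5 * Cd * rho * A * v^2
Fd = 0.5 * 0.66 * 1.15 * 0.0039 * 55.61^2
v^2 = 3092.4721
Fd = 0.5 * 0.66 * 1.15 * 0.0039 * 3092.4721 = 4.577 N

4.577 N


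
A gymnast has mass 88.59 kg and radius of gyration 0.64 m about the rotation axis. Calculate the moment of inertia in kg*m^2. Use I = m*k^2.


I = m * k^2
I = 88.59 * 0.64^2
I = 88.59 * 0.4096 = 36.2865 kg*m^2

36.2865 kg*m^2


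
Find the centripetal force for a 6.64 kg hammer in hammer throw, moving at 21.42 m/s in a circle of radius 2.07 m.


Fc = m * v^2 / r
v^2 = 21.42^2 = 458.8164
Fc = 6.64 * 458.8164 / 2.07
Fc = 3046.5409 / 2.07 = 1471.7589 N

1471.7589 N


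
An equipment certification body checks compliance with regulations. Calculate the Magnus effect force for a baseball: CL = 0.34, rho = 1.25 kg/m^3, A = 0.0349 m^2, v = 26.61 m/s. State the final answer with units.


FM = 0.5 * CL * rho * A * v^2
FM = 0.5 * 0.34 * 1.25 * 0.0349 * 26.61^2
v^2 = 708.0921
FM = 0.5 * 0.34 * 1.25 * 0.0349 * 708.0921 = 5.2514 N

5.2514 N


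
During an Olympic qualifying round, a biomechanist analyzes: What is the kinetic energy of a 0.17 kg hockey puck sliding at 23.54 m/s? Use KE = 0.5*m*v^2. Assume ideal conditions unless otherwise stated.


KE = 0.5 * m * v^2
KE = 0.5 * 0.17 * 23.54^2
KE = 0.5 * 0.17 * 554.1316 = 47.1012 J

47.1012 J


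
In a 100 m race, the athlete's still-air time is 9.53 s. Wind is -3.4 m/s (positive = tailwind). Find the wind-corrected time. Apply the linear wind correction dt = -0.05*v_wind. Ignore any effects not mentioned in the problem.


dt = -0.05 * v_wind = -0.05 * -3.4 = 0.17 s
t_corrected = t_still + dt = 9.53 + (0.17)
t_corrected = 9.7 s

9.7 s


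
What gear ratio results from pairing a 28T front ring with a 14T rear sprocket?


GR = front_teeth / rear_teeth
GR = 28 / 14
GR = 2

2


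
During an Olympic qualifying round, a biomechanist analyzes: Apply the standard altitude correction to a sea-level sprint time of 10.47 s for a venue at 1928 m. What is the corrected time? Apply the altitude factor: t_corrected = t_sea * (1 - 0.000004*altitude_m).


Correction factor = 1 - 0.000004 * 1928 = 0.992288
t_corrected = t_sea * factor = 10.47 * 0.992288
t_corrected = 10.3893 s

10.3893 s


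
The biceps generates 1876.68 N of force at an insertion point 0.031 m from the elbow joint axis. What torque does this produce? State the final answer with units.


tau = F * d
tau = 1876.68 * 0.031
tau = 58.1771 N*m

58.1771 N*m


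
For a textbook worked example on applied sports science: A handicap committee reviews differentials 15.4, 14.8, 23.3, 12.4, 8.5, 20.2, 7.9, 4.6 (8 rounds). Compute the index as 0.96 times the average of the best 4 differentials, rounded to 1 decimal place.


All differentials: 15.4, 14.8, 23.3, 12.4, 8.5, 20.2, 7.9, 4.6
Sorted: 4.6, 7.9, 8.5, 12.4, 14.8, 15.4, 20.2, 23.3
Best 4: 4.6, 7.9, 8.5, 12.4
Average of best = 33.4 / 4 = 8.35
Raw index = 8.35 * 0.96 = 8.016
Handicap index = round(8.016, 1) = 8.0

8.0


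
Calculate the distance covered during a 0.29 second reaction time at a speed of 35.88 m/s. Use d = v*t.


d = v * t
d = 35.88 * 0.29
d = 10.4052 m

10.4052 m


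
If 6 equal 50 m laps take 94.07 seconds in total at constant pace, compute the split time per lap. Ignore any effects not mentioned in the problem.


Split time = total_time / n_laps = 94.07 / 6
Split time = 15.6783 s per lap

15.6783 s


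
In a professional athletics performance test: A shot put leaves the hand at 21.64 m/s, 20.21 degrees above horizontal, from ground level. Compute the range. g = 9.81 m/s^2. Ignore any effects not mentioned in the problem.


R = v^2 * sin(2*theta) / g
Convert angle to radians: theta = 20.21 deg = 0.3527 rad
sin(2*theta) = sin(0.7055) = 0.6484
R = 21.64^2 * 0.6484 / 9.81
R = 468.2896 * 0.6484 / 9.81 = 30.9513 m

30.9513 m


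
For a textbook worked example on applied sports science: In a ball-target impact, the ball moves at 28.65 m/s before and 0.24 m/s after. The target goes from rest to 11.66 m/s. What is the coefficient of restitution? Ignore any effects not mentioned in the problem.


e = (v2_after - v1_after) / (v1_before - v2_before)
Numerator = 11.66 - 0.24 = 11.42
Denominator = 28.65 - 0 = 28.65
e = 11.42 / 28.65 = 0.3986

0.3986


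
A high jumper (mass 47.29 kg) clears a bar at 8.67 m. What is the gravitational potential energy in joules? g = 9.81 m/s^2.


PE = m * g * h
PE = 47.29 * 9.81 * 8.67
PE = 463.9149 * 8.67 = 4022.1422 J

4022.1422 J


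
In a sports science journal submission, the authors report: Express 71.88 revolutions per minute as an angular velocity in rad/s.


omega = RPM * 2 * pi / 60
omega = 71.88 * 2 * 3.14159 / 60
omega = 451.6354 / 60 = 7.5273 rad/s

7.5273 rad/s


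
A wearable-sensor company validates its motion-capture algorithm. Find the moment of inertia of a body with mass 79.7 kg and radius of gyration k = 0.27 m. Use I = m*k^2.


I = m * k^2
I = 79.7 * 0.27^2
I = 79.7 * 0.0729 = 5.8101 kg*m^2

5.8101 kg*m^2


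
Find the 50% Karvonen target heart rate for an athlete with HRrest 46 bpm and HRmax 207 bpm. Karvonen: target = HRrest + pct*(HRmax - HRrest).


Target = HRrest + pct*(HRmax - HRrest)
Heart rate reserve = HRmax - HRrest = 207 - 46 = 161 bpm
Fraction = 50% = 0.5
Target = 46 + 0.5 * 161
Target = 46 + 80.5 = 126.5 bpm

126.5 bpm


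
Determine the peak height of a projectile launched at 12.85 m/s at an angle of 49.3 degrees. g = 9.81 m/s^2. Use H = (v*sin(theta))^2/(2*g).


H = (v*sin(theta))^2 / (2*g)
vy = v*sin(theta) = 12.85 * sin(49.3 deg) = 9.742 m/s
H = vy^2 / (2*g) = 94.9071 / (2*9.81)
H = 94.9071 / 19.62 = 4.8373 m

4.8373 m


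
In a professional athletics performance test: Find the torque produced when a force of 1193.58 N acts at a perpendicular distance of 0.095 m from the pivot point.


tau = F * d
tau = 1193.58 * 0.095
tau = 113.3901 N*m

113.3901 N*m


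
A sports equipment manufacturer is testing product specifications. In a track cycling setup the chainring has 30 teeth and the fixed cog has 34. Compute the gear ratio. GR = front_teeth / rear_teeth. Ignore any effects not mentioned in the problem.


GR = front_teeth / rear_teeth
GR = 30 / 34
GR = 0.8824

0.8824


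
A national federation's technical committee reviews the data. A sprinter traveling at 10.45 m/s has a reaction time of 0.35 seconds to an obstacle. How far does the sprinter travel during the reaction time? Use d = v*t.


d = v * t
d = 10.45 * 0.35
d = 3.6575 m

3.6575 m


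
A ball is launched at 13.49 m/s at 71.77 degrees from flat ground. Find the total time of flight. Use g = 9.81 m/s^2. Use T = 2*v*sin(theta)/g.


T = 2*v*sin(theta)/g
sin(theta) = sin(71.77 deg) = 0.9498
T = 2*13.49*0.9498 / 9.81
T = 25.6258 / 9.81 = 2.6122 s

2.6122 s


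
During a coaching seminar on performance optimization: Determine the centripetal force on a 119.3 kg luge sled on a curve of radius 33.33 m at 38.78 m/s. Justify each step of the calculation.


Fc = m * v^2 / r
v^2 = 38.78^2 = 1503.8884
Fc = 119.3 * 1503.8884 / 33.33
Fc = 179413.8861 / 33.33 = 5382.9549 N

5382.9549 N


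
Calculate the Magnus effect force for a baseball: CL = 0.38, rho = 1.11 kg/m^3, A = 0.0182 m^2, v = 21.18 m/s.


FM = 0.5 * CL * rho * A * v^2
FM = 0.5 * 0.38 * 1.11 * 0.0182 * 21.18^2
v^2 = 448.5924
FM = 0.5 * 0.38 * 1.11 * 0.0182 * 448.5924 = 1.7219 N

1.7219 N


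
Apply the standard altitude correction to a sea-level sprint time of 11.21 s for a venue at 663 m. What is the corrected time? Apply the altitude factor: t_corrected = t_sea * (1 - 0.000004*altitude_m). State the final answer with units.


Correction factor = 1 - 0.000004 * 663 = 0.997348
t_corrected = t_sea * factor = 11.21 * 0.997348
t_corrected = 11.1803 s

11.1803 s


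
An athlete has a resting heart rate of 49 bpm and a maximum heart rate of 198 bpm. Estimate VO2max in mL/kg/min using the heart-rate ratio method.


VO2max = 15.3 * HRmax / HRrest
VO2max = 15.3 * 198 / 49
VO2max = 3029.4 / 49 = 61.8245 mL/kg/min

61.8245 mL/kg/min


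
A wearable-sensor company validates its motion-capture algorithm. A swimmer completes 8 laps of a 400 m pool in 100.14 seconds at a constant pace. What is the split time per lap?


Split time = total_time / n_laps = 100.14 / 8
Split time = 12.5175 s per lap

12.5175 s


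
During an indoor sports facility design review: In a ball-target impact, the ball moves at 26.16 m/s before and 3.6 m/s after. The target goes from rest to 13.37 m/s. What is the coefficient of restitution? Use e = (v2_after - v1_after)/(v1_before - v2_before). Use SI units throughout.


e = (v2_after - v1_after) / (v1_before - v2_before)
Numerator = 13.37 - 3.6 = 9.77
Denominator = 26.16 - 0 = 26.16
e = 9.77 / 26.16 = 0.3735

0.3735


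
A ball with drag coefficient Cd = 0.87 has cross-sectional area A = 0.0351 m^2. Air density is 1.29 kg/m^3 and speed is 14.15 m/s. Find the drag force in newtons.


Fd = 0.5 * Cd * rho * A * v^2
Fd = 0.5 * 0.87 * 1.29 * 0.0351 * 14.15^2
v^2 = 200.2225
Fd = 0.5 * 0.87 * 1.29 * 0.0351 * 200.2225 = 3.9437 N

3.9437 N


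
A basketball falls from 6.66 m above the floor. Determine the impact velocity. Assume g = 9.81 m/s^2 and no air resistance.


v = sqrt(2 * g * h)
v = sqrt(2 * 9.81 * 6.66)
v = sqrt(130.6692) = 11.4311 m/s

11.4311 m/s


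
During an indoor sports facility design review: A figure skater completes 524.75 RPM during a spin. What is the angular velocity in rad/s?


omega = RPM * 2 * pi / 60
omega = 524.75 * 2 * 3.14159 / 60
omega = 3297.1015 / 60 = 54.9517 rad/s

54.9517 rad/s


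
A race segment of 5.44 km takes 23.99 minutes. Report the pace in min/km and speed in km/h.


Pace = time / distance = 23.99 min / 5.44 km = 4.4099 min/km
Speed = distance / time_in_hours = 5.44 / 0.3998 hr
Speed = 13.6057 km/h

4.4099 min/km, 13.6057 km/h


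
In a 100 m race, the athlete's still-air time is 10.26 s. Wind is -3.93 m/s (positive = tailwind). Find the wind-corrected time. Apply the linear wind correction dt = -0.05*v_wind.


dt = -0.05 * v_wind = -0.05 * -3.93 = 0.1965 s
t_corrected = t_still + dt = 10.26 + (0.1965)
t_corrected = 10.4565 s

10.4565 s


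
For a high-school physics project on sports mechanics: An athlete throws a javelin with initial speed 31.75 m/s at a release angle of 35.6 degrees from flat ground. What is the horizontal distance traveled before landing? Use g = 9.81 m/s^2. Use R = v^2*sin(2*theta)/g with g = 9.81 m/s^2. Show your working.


R = v^2 * sin(2*theta) / g
Convert angle to radians: theta = 35.6 deg = 0.6213 rad
sin(2*theta) = sin(1.2427) = 0.9466
R = 31.75^2 * 0.9466 / 9.81
R = 1008.0625 * 0.9466 / 9.81 = 97.2764 m

97.2764 m


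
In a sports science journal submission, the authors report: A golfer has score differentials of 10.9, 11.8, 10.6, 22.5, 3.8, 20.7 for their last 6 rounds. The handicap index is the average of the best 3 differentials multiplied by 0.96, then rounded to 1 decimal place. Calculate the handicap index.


All differentials: 10.9, 11.8, 10.6, 22.5, 3.8, 20.7
Sorted: 3.8, 10.6, 10.9, 11.8, 20.7, 22.5
Best 3: 3.8, 10.6, 10.9
Average of best = 25.3 / 3 = 8.4333
Raw index = 8.4333 * 0.96 = 8.096
Handicap index = round(8.096, 1) = 8.1

8.1


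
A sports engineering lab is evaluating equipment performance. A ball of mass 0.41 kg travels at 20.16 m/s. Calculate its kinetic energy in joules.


KE = 0.5 * m * v^2
KE = 0.5 * 0.41 * 20.16^2
KE = 0.5 * 0.41 * 406.4256 = 83.3172 J

83.3172 J


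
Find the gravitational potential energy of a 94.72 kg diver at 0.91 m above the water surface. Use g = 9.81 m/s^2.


PE = m * g * h
PE = 94.72 * 9.81 * 0.91
PE = 929.2032 * 0.91 = 845.5749 J

845.5749 J


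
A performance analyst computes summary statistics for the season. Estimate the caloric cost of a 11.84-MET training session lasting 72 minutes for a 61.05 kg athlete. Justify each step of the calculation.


kcal = MET * mass * time_hr
Convert time: 72 min = 1.2 hr
kcal = 11.84 * 61.05 * 1.2
kcal = 867.3984 kcal

867.3984 kcal


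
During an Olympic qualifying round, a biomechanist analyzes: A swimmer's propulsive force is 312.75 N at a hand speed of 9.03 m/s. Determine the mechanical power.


P = F * v
P = 312.75 * 9.03
P = 2824.1325 W

2824.1325 W


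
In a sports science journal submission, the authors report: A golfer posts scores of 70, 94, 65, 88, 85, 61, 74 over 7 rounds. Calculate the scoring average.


Average = sum / n
Sum = 537
Average = 537 / 7 = 76.7143

76.7143


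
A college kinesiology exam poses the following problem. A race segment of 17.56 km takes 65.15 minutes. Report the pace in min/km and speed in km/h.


Pace = time / distance = 65.15 min / 17.56 km = 3.7101 min/km
Speed = distance / time_in_hours = 17.56 / 1.0858 hr
Speed = 16.1719 km/h

3.7101 min/km, 16.1719 km/h


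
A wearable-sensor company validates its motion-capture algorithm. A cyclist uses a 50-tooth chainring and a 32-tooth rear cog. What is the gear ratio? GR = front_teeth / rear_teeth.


GR = front_teeth / rear_teeth
GR = 50 / 32
GR = 1.5625

1.5625


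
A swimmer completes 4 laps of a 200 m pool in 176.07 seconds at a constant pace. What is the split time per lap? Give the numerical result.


Split time = total_time / n_laps = 176.07 / 4
Split time = 44.0175 s per lap

44.0175 s


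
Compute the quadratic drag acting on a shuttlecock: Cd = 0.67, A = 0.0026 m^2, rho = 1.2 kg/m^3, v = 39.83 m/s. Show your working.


Fd = 0.5 * Cd * rho * A * v^2
Fd = 0.5 * 0.67 * 1.2 * 0.0026 * 39.83^2
v^2 = 1586.4289
Fd = 0.5 * 0.67 * 1.2 * 0.0026 * 1586.4289 = 1.6581 N

1.6581 N


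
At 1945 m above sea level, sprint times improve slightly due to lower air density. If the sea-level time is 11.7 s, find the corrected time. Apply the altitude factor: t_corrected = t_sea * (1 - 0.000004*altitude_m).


Correction factor = 1 - 0.000004 * 1945 = 0.99222
t_corrected = t_sea * factor = 11.7 * 0.99222
t_corrected = 11.609 s

11.609 s


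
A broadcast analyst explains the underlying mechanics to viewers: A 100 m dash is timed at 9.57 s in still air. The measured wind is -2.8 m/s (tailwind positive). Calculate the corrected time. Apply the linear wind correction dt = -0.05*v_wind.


dt = -0.05 * v_wind = -0.05 * -2.8 = 0.14 s
t_corrected = t_still + dt = 9.57 + (0.14)
t_corrected = 9.71 s

9.71 s


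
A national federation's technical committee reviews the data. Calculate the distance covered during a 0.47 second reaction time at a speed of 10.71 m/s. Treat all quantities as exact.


d = v * t
d = 10.71 * 0.47
d = 5.0337 m

5.0337 m


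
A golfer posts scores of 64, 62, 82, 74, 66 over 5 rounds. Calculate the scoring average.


Average = sum / n
Sum = 348
Average = 348 / 5 = 69.6

69.6


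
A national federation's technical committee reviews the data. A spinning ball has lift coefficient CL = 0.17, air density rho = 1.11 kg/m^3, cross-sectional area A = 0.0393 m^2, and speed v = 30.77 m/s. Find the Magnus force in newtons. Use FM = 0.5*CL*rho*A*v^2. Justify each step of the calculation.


FM = 0.5 * CL * rho * A * v^2
FM = 0.5 * 0.17 * 1.11 * 0.0393 * 30.77^2
v^2 = 946.7929
FM = 0.5 * 0.17 * 1.11 * 0.0393 * 946.7929 = 3.5107 N

3.5107 N


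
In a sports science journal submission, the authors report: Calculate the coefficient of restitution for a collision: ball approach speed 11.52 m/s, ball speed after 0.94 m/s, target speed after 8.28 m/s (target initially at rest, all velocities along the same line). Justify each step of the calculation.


e = (v2_after - v1_after) / (v1_before - v2_before)
Numerator = 8.28 - 0.94 = 7.34
Denominator = 11.52 - 0 = 11.52
e = 7.34 / 11.52 = 0.6372

0.6372


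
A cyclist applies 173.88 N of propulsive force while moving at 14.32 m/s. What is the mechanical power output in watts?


P = F * v
P = 173.88 * 14.32
P = 2489.9616 W

2489.9616 W


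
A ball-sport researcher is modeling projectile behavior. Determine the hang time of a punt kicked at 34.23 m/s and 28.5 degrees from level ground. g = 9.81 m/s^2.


T = 2*v*sin(theta)/g
sin(theta) = sin(28.5 deg) = 0.4772
T = 2*34.23*0.4772 / 9.81
T = 32.6663 / 9.81 = 3.3299 s

3.3299 s


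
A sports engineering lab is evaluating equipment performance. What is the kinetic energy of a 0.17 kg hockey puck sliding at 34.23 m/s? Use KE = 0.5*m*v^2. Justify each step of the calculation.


KE = 0.5 * m * v^2
KE = 0.5 * 0.17 * 34.23^2
KE = 0.5 * 0.17 * 1171.6929 = 99.5939 J

99.5939 J


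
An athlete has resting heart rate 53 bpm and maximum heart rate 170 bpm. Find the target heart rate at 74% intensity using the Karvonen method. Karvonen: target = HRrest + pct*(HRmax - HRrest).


Target = HRrest + pct*(HRmax - HRrest)
Heart rate reserve = HRmax - HRrest = 170 - 53 = 117 bpm
Fraction = 74% = 0.74
Target = 53 + 0.74 * 117
Target = 53 + 86.58 = 139.58 bpm

139.58 bpm


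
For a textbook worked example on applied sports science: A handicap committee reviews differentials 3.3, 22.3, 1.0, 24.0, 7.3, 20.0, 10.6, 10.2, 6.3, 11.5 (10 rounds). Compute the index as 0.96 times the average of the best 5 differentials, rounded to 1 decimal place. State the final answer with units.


All differentials: 3.3, 22.3, 1.0, 24.0, 7.3, 20.0, 10.6, 10.2, 6.3, 11.5
Sorted: 1.0, 3.3, 6.3, 7.3, 10.2, 10.6, 11.5, 20.0, 22.3, 24.0
Best 5: 1.0, 3.3, 6.3, 7.3, 10.2
Average of best = 28.1 / 5 = 5.62
Raw index = 5.62 * 0.96 = 5.3952
Handicap index = round(5.3952, 1) = 5.4

5.4


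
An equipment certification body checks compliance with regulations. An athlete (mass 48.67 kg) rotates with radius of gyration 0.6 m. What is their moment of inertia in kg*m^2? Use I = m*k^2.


I = m * k^2
I = 48.67 * 0.6^2
I = 48.67 * 0.36 = 17.5212 kg*m^2

17.5212 kg*m^2


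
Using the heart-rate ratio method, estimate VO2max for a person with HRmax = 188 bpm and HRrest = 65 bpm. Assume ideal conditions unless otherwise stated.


VO2max = 15.3 * HRmax / HRrest
VO2max = 15.3 * 188 / 65
VO2max = 2876.4 / 65 = 44.2523 mL/kg/min

44.2523 mL/kg/min


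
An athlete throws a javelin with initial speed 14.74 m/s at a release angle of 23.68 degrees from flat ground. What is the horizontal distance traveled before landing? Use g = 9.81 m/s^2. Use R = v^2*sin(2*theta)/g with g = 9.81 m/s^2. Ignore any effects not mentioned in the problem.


R = v^2 * sin(2*theta) / g
Convert angle to radians: theta = 23.68 deg = 0.4133 rad
sin(2*theta) = sin(0.8266) = 0.7356
R = 14.74^2 * 0.7356 / 9.81
R = 217.2676 * 0.7356 / 9.81 = 16.2923 m

16.2923 m


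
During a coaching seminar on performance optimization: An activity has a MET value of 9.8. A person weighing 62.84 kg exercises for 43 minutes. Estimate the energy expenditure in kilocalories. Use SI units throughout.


kcal = MET * mass * time_hr
Convert time: 43 min = 0.7167 hr
kcal = 9.8 * 62.84 * 0.7167
kcal = 441.3463 kcal

441.3463 kcal


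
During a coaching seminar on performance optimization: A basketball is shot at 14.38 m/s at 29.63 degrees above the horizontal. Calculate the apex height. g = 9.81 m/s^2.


H = (v*sin(theta))^2 / (2*g)
vy = v*sin(theta) = 14.38 * sin(29.63 deg) = 7.1094 m/s
H = vy^2 / (2*g) = 50.544 / (2*9.81)
H = 50.544 / 19.62 = 2.5761 m

2.5761 m


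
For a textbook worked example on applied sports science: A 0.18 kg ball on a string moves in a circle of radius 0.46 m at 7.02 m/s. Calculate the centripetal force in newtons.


Fc = m * v^2 / r
v^2 = 7.02^2 = 49.2804
Fc = 0.18 * 49.2804 / 0.46
Fc = 8.8705 / 0.46 = 19.2836 N

19.2836 N


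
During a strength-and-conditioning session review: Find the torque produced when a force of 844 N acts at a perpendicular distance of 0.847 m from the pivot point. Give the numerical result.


tau = F * d
tau = 844 * 0.847
tau = 714.868 N*m

714.868 N*m


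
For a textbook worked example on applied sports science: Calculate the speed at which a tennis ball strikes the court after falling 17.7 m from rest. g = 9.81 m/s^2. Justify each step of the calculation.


v = sqrt(2 * g * h)
v = sqrt(2 * 9.81 * 17.7)
v = sqrt(347.274) = 18.6353 m/s

18.6353 m/s


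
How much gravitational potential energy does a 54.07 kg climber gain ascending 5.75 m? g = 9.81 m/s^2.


PE = m * g * h
PE = 54.07 * 9.81 * 5.75
PE = 530.4267 * 5.75 = 3049.9535 J

3049.9535 J


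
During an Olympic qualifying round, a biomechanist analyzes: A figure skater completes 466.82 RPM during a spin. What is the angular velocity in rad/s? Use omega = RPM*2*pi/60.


omega = RPM * 2 * pi / 60
omega = 466.82 * 2 * 3.14159 / 60
omega = 2933.1166 / 60 = 48.8853 rad/s

48.8853 rad/s


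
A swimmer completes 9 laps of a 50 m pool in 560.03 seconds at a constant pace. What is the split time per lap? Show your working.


Split time = total_time / n_laps = 560.03 / 9
Split time = 62.2256 s per lap

62.2256 s


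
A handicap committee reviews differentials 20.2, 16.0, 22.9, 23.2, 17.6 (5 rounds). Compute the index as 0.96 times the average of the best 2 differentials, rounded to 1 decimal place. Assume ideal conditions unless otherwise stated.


All differentials: 20.2, 16.0, 22.9, 23.2, 17.6
Sorted: 16.0, 17.6, 20.2, 22.9, 23.2
Best 2: 16.0, 17.6
Average of best = 33.6 / 2 = 16.8
Raw index = 16.8 * 0.96 = 16.128
Handicap index = round(16.128, 1) = 16.1

16.1


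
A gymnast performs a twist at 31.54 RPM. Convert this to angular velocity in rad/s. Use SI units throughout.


omega = RPM * 2 * pi / 60
omega = 31.54 * 2 * 3.14159 / 60
omega = 198.1717 / 60 = 3.3029 rad/s

3.3029 rad/s


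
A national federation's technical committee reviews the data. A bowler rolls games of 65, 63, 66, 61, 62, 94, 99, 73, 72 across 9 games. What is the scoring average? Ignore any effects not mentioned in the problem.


Average = sum / n
Sum = 655
Average = 655 / 9 = 72.7778

72.7778


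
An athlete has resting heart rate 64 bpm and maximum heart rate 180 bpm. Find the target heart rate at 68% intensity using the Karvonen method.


Target = HRrest + pct*(HRmax - HRrest)
Heart rate reserve = HRmax - HRrest = 180 - 64 = 116 bpm
Fraction = 68% = 0.68
Target = 64 + 0.68 * 116
Target = 64 + 78.88 = 142.88 bpm

142.88 bpm


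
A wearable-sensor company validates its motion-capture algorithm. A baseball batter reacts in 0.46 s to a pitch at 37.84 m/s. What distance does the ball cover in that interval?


d = v * t
d = 37.84 * 0.46
d = 17.4064 m

17.4064 m
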